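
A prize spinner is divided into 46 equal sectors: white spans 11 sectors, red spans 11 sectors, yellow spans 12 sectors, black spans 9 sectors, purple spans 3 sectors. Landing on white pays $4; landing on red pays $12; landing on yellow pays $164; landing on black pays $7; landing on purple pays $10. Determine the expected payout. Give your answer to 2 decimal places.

E[payout] = (11/46)·4 + (11/46)·12 + (12/46)·164 + (9/46)·7 + (3/46)·10 = 2237/46
≈ $48.63

$48.63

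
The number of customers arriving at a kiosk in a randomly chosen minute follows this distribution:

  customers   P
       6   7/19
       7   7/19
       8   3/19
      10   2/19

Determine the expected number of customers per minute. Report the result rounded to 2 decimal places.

7.11

E[X] = (7/19)·6 + (7/19)·7 + (3/19)·8 + (2/19)·10
     = 135/19 ≈ 7.11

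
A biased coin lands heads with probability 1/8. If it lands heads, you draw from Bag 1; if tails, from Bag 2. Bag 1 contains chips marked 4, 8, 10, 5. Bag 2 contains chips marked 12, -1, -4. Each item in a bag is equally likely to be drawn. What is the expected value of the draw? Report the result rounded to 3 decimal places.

E[X | Bag 1] = (4 + 8 + 10 + 5)/4 = 27/4
E[X | Bag 2] = (12 − 1 − 4)/3 = 7/3
E[X] = (1/8)·27/4 + (7/8)·7/3 = 277/96 ≈ 2.885

2.885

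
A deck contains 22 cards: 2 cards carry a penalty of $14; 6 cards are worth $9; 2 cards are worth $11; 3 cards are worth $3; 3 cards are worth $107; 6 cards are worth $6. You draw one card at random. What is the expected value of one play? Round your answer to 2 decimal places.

E[payout] = (2/22)·(-14) + (6/22)·9 + (2/22)·11 + (3/22)·3 + (3/22)·107 + (6/22)·6 = 207/11
≈ $18.82

$18.82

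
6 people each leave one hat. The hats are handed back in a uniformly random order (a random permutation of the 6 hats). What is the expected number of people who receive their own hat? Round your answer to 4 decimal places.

1.0000

Let Xᵢ = 1 if person i gets their own hat. For each i, P(Xᵢ=1) = 1/6.
By linearity of expectation, E[X₁+…+X_6] = 6·(1/6) = 1.
≈ 1.0000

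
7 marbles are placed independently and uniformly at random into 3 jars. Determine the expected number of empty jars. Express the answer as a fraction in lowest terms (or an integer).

Let Xⱼ=1 if jar j is empty. P(Xⱼ=1) = ((3-1)/3)^7 = 128/2187.
By linearity, E[#empty] = 3·128/2187 = 128/729.

128/729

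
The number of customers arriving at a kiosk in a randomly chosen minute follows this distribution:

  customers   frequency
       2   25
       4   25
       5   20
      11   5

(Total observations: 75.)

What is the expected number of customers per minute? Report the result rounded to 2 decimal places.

Total = 75, so P(customers=2) = 25/75, etc.
E[X] = (1/3)·2 + (1/3)·4 + (4/15)·5 + (1/15)·11
     = 61/15 ≈ 4.07

4.07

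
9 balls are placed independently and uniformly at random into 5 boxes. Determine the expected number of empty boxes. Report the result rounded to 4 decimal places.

0.6711

Let Xⱼ=1 if box j is empty. P(Xⱼ=1) = ((5-1)/5)^9 = 262144/1953125.
By linearity, E[#empty] = 5·262144/1953125 = 262144/390625.
≈ 0.6711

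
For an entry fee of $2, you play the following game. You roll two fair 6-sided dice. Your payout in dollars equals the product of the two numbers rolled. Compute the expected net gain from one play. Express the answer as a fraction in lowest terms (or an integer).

41/4 dollars

Distribution of the product of the two numbers rolled: 1 w.p. 1/36, 2 w.p. 1/18, 3 w.p. 1/18, 4 w.p. 1/12, 5 w.p. 1/18, 6 w.p. 1/9, …
E[payout] = (1/36)·1 + (1/18)·2 + (1/18)·3 + (1/12)·4 + (1/18)·5 + (1/9)·6 + (1/18)·8 + (1/36)·9 + (1/18)·10 + (1/9)·12 + (1/18)·15 + (1/36)·16 + (1/18)·18 + (1/18)·20 + (1/18)·24 + (1/36)·25 + (1/18)·30 + (1/36)·36 = 49/4
Expected profit = 49/4 − 2 = 41/4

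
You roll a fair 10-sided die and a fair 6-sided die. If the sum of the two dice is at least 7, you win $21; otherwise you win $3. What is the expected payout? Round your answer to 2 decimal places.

$16.50

E[payout] = (1/4)·3 + (3/4)·21 = 33/2
≈ $16.50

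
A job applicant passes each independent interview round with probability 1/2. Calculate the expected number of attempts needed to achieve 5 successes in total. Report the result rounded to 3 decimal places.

10.000

By linearity (sum of 5 independent geometric waits), E[trials] = 5/p = 5/(1/2) = 10.
≈ 10.000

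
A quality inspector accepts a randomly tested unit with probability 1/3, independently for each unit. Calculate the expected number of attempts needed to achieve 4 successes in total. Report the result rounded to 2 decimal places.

By linearity (sum of 4 independent geometric waits), E[trials] = 4/p = 4/(1/3) = 12.
≈ 12.00

12.00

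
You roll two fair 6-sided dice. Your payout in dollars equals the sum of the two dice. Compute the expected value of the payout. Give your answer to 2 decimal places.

$7.00

Distribution of the sum of the two dice: 2 w.p. 1/36, 3 w.p. 1/18, 4 w.p. 1/12, 5 w.p. 1/9, 6 w.p. 5/36, 7 w.p. 1/6, …
E[payout] = (1/36)·2 + (1/18)·3 + (1/12)·4 + (1/9)·5 + (5/36)·6 + (1/6)·7 + (5/36)·8 + (1/9)·9 + (1/12)·10 + (1/18)·11 + (1/36)·12 = 7
≈ $7.00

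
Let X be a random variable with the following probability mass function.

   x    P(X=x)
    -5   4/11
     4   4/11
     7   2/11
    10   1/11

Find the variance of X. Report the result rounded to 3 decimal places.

E[X] = (4/11)·(-5) + (4/11)·4 + (2/11)·7 + (1/11)·10 = 20/11
E[X²] = (4/11)·25 + (4/11)·16 + (2/11)·49 + (1/11)·100 = 362/11
Var(X) = 362/11 − (20/11)² = 3582/121 ≈ 29.603

29.603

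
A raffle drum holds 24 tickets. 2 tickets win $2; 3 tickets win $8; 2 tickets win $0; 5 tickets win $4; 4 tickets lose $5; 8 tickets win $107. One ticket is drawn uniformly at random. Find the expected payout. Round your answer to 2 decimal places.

$36.83

E[payout] = (2/24)·2 + (3/24)·8 + (2/24)·0 + (5/24)·4 + (4/24)·(-5) + (8/24)·107 = 221/6
≈ $36.83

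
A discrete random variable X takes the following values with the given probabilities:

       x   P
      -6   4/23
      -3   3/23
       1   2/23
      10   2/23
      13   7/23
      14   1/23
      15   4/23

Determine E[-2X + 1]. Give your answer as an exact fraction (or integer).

E[-2x+1] = (4/23)·13 + (3/23)·7 + (2/23)·(-1) + (2/23)·(-19) + (7/23)·(-25) + (1/23)·(-27) + (4/23)·(-29)
     = -285/23

-285/23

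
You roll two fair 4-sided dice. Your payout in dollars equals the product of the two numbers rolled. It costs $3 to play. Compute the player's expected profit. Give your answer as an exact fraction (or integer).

Distribution of the product of the two numbers rolled: 1 w.p. 1/16, 2 w.p. 1/8, 3 w.p. 1/8, 4 w.p. 3/16, 6 w.p. 1/8, 8 w.p. 1/8, …
E[payout] = (1/16)·1 + (1/8)·2 + (1/8)·3 + (3/16)·4 + (1/8)·6 + (1/8)·8 + (1/16)·9 + (1/8)·12 + (1/16)·16 = 25/4
Expected profit = 25/4 − 3 = 13/4

13/4 dollars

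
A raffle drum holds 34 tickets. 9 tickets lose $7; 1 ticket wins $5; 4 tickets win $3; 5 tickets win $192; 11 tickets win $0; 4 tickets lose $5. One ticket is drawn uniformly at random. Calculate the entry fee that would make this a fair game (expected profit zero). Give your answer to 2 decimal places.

E[payout] = (9/34)·(-7) + (1/34)·5 + (4/34)·3 + (5/34)·192 + (11/34)·0 + (4/34)·(-5) = 447/17
Fair fee = E[payout] = 447/17 ≈ $26.29

$26.29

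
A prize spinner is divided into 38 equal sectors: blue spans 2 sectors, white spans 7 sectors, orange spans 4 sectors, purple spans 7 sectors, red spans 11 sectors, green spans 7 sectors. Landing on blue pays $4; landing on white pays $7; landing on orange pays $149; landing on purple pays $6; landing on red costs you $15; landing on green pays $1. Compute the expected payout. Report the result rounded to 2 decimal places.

E[payout] = (2/38)·4 + (7/38)·7 + (4/38)·149 + (7/38)·6 + (11/38)·(-15) + (7/38)·1 = 537/38
≈ $14.13

$14.13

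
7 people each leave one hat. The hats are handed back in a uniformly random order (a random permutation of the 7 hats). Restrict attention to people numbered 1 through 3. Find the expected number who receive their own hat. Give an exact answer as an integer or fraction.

3/7

Let Xᵢ = 1 if person i gets their own hat. For each i, P(Xᵢ=1) = 1/7.
By linearity of expectation, E[X₁+…+X_3] = 3·(1/7) = 3/7.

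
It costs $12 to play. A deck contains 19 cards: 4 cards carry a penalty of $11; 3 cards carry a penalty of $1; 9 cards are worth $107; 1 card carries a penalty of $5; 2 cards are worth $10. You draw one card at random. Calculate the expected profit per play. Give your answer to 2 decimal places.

E[payout] = (4/19)·(-11) + (3/19)·(-1) + (9/19)·107 + (1/19)·(-5) + (2/19)·10 = 49
Expected profit = 49 − 12 = 37 ≈ $37.00

$37.00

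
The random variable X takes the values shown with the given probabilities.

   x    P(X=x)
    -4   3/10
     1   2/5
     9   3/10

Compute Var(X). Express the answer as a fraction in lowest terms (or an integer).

E[X] = (3/10)·(-4) + (2/5)·1 + (3/10)·9 = 19/10
E[X²] = (3/10)·16 + (2/5)·1 + (3/10)·81 = 59/2
Var(X) = 59/2 − (19/10)² = 2589/100

2589/100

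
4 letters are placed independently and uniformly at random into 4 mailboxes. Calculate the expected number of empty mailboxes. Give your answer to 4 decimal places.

1.2656

Let Xⱼ=1 if mailbox j is empty. P(Xⱼ=1) = ((4-1)/4)^4 = 81/256.
By linearity, E[#empty] = 4·81/256 = 81/64.
≈ 1.2656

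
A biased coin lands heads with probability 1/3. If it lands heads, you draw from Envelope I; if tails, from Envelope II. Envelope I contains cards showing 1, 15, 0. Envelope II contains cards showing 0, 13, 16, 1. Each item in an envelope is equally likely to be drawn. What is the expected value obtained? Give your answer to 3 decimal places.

6.778

E[X | Envelope I] = (1 + 15 + 0)/3 = 16/3
E[X | Envelope II] = (0 + 13 + 16 + 1)/4 = 15/2
E[X] = (1/3)·16/3 + (2/3)·15/2 = 61/9 ≈ 6.778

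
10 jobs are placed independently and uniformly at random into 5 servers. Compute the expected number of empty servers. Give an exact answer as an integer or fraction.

1048576/1953125

Let Xⱼ=1 if server j is empty. P(Xⱼ=1) = ((5-1)/5)^10 = 1048576/9765625.
By linearity, E[#empty] = 5·1048576/9765625 = 1048576/1953125.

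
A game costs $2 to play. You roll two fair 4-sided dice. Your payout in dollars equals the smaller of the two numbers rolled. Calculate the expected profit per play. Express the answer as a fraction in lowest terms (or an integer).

Distribution of the smaller of the two numbers rolled: 1 w.p. 7/16, 2 w.p. 5/16, 3 w.p. 3/16, 4 w.p. 1/16
E[payout] = (7/16)·1 + (5/16)·2 + (3/16)·3 + (1/16)·4 = 15/8
Expected profit = 15/8 − 2 = -1/8

-1/8 dollars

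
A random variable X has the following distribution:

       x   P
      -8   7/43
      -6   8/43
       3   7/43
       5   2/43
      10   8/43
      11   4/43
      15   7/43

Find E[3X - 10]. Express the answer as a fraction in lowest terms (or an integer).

E[3x-10] = (7/43)·(-34) + (8/43)·(-28) + (7/43)·(-1) + (2/43)·5 + (8/43)·20 + (4/43)·23 + (7/43)·35
     = 38/43

38/43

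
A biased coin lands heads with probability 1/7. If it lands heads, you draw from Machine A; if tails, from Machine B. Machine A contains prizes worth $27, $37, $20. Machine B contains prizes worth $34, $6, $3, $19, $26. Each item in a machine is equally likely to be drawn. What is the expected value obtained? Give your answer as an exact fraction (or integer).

668/35 dollars

E[X | Machine A] = (27 + 37 + 20)/3 = 28
E[X | Machine B] = (34 + 6 + 3 + 19 + 26)/5 = 88/5
E[X] = (1/7)·28 + (6/7)·88/5 = 668/35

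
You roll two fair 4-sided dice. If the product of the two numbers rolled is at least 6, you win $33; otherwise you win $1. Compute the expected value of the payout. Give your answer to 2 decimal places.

E[payout] = (1/2)·1 + (1/2)·33 = 17
≈ $17.00

$17.00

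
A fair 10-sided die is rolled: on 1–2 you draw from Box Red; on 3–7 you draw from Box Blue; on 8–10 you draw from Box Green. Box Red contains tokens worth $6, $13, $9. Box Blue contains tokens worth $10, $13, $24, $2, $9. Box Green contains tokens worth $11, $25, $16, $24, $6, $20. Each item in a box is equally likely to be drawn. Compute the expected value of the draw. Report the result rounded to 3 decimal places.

$12.767

E[X | Box Red] = (6 + 13 + 9)/3 = 28/3
E[X | Box Blue] = (10 + 13 + 24 + 2 + 9)/5 = 58/5
E[X | Box Green] = (11 + 25 + 16 + 24 + 6 + 20)/6 = 17
E[X] = (1/5)·28/3 + (1/2)·58/5 + (3/10)·17 = 383/30 ≈ 12.767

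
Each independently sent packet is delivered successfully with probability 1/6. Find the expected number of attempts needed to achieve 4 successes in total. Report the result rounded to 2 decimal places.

By linearity (sum of 4 independent geometric waits), E[trials] = 4/p = 4/(1/6) = 24.
≈ 24.00

24.00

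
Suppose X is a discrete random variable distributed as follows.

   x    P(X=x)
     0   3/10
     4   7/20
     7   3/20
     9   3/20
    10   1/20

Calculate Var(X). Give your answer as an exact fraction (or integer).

E[X] = (3/10)·0 + (7/20)·4 + (3/20)·7 + (3/20)·9 + (1/20)·10 = 43/10
E[X²] = (3/10)·0 + (7/20)·16 + (3/20)·49 + (3/20)·81 + (1/20)·100 = 301/10
Var(X) = 301/10 − (43/10)² = 1161/100

1161/100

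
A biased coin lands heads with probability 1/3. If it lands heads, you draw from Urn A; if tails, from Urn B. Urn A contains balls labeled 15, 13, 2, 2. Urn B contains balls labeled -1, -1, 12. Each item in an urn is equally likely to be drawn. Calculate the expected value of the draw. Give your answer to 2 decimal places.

4.89

E[X | Urn A] = (15 + 13 + 2 + 2)/4 = 8
E[X | Urn B] = (-1 − 1 + 12)/3 = 10/3
E[X] = (1/3)·8 + (2/3)·10/3 = 44/9 ≈ 4.89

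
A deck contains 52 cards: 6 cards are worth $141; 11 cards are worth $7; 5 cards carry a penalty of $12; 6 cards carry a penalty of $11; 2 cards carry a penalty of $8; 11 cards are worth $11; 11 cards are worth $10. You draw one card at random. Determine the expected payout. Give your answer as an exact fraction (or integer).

E[payout] = (6/52)·141 + (11/52)·7 + (5/52)·(-12) + (6/52)·(-11) + (2/52)·(-8) + (11/52)·11 + (11/52)·10 = 253/13

253/13 dollars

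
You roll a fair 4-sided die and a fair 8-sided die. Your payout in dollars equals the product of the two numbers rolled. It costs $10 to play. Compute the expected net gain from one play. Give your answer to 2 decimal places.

$1.25

Distribution of the product of the two numbers rolled: 1 w.p. 1/32, 2 w.p. 1/16, 3 w.p. 1/16, 4 w.p. 3/32, 5 w.p. 1/32, 6 w.p. 3/32, …
E[payout] = (1/32)·1 + (1/16)·2 + (1/16)·3 + (3/32)·4 + (1/32)·5 + (3/32)·6 + (1/32)·7 + (3/32)·8 + (1/32)·9 + (1/32)·10 + (3/32)·12 + (1/32)·14 + (1/32)·15 + (1/16)·16 + (1/32)·18 + (1/32)·20 + (1/32)·21 + (1/16)·24 + (1/32)·28 + (1/32)·32 = 45/4
Expected profit = 45/4 − 10 = 5/4 ≈ $1.25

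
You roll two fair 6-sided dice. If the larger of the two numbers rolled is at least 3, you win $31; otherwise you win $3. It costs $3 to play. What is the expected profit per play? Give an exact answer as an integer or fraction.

224/9 dollars

E[payout] = (1/9)·3 + (8/9)·31 = 251/9
Expected profit = 251/9 − 3 = 224/9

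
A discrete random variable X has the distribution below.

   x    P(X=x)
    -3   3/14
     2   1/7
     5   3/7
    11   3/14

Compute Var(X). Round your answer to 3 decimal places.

21.980

E[X] = (3/14)·(-3) + (1/7)·2 + (3/7)·5 + (3/14)·11 = 29/7
E[X²] = (3/14)·9 + (1/7)·4 + (3/7)·25 + (3/14)·121 = 274/7
Var(X) = 274/7 − (29/7)² = 1077/49 ≈ 21.980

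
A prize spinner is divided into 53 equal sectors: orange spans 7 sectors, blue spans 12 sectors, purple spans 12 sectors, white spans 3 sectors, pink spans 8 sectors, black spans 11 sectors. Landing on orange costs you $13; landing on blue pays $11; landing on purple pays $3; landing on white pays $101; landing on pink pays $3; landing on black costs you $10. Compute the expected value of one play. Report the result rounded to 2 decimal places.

E[payout] = (7/53)·(-13) + (12/53)·11 + (12/53)·3 + (3/53)·101 + (8/53)·3 + (11/53)·(-10) = 294/53
≈ $5.55

$5.55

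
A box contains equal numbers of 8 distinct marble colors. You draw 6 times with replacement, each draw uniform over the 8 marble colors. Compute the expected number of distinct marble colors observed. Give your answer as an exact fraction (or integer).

Let Xⱼ=1 if type j appears at least once. P(Xⱼ=1) = 1 − ((8−1)/8)^6 = 144495/262144.
E[#distinct] = 8·144495/262144 = 144495/32768.

144495/32768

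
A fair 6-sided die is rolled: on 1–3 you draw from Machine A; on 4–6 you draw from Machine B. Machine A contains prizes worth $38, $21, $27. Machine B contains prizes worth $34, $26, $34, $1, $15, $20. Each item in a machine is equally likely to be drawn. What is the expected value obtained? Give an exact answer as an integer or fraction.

E[X | Machine A] = (38 + 21 + 27)/3 = 86/3
E[X | Machine B] = (34 + 26 + 34 + 1 + 15 + 20)/6 = 65/3
E[X] = (1/2)·86/3 + (1/2)·65/3 = 151/6

151/6 dollars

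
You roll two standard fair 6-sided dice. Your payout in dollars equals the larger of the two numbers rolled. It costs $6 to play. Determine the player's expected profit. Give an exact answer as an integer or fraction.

-55/36 dollars

Distribution of the larger of the two numbers rolled: 1 w.p. 1/36, 2 w.p. 1/12, 3 w.p. 5/36, 4 w.p. 7/36, 5 w.p. 1/4, 6 w.p. 11/36
E[payout] = (1/36)·1 + (1/12)·2 + (5/36)·3 + (7/36)·4 + (1/4)·5 + (11/36)·6 = 161/36
Expected profit = 161/36 − 6 = -55/36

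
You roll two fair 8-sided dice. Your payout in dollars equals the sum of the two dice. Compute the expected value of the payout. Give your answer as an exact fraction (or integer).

Distribution of the sum of the two dice: 2 w.p. 1/64, 3 w.p. 1/32, 4 w.p. 3/64, 5 w.p. 1/16, 6 w.p. 5/64, 7 w.p. 3/32, …
E[payout] = (1/64)·2 + (1/32)·3 + (3/64)·4 + (1/16)·5 + (5/64)·6 + (3/32)·7 + (7/64)·8 + (1/8)·9 + (7/64)·10 + (3/32)·11 + (5/64)·12 + (1/16)·13 + (3/64)·14 + (1/32)·15 + (1/64)·16 = 9

$9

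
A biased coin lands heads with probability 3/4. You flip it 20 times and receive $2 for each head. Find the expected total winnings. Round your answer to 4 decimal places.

$30.0000

E[#heads] = 20·3/4 = 15 (linearity over flips).
E[winnings] = 2·15 = 30.
≈ 30.0000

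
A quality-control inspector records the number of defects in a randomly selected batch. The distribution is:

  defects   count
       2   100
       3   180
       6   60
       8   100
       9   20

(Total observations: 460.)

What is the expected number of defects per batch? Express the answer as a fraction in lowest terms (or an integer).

Total = 460, so P(defects=2) = 100/460, etc.
E[X] = (5/23)·2 + (9/23)·3 + (3/23)·6 + (5/23)·8 + (1/23)·9
     = 104/23

104/23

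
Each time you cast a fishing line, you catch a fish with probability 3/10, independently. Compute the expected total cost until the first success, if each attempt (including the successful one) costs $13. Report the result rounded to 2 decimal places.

E[#attempts] = 1/p = 10/3; E[cost] = 13·10/3 = 130/3.
≈ 43.33

$43.33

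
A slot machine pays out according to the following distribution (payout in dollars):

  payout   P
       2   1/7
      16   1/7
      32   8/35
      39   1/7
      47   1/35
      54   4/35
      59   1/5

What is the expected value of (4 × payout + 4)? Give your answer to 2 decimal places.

E[4x+4] = (1/7)·12 + (1/7)·68 + (8/35)·132 + (1/7)·160 + (1/35)·192 + (4/35)·220 + (1/5)·240
     = 5008/35 ≈ 143.09

143.09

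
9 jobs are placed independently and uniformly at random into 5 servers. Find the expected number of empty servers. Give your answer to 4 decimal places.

Let Xⱼ=1 if server j is empty. P(Xⱼ=1) = ((5-1)/5)^9 = 262144/1953125.
By linearity, E[#empty] = 5·262144/1953125 = 262144/390625.
≈ 0.6711

0.6711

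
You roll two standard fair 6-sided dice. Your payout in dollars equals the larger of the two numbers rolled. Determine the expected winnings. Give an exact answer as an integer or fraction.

Distribution of the larger of the two numbers rolled: 1 w.p. 1/36, 2 w.p. 1/12, 3 w.p. 5/36, 4 w.p. 7/36, 5 w.p. 1/4, 6 w.p. 11/36
E[payout] = (1/36)·1 + (1/12)·2 + (5/36)·3 + (7/36)·4 + (1/4)·5 + (11/36)·6 = 161/36

161/36 dollars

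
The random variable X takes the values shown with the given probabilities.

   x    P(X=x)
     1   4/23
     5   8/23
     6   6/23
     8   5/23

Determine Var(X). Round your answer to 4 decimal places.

4.9527

E[X] = (4/23)·1 + (8/23)·5 + (6/23)·6 + (5/23)·8 = 120/23
E[X²] = (4/23)·1 + (8/23)·25 + (6/23)·36 + (5/23)·64 = 740/23
Var(X) = 740/23 − (120/23)² = 2620/529 ≈ 4.9527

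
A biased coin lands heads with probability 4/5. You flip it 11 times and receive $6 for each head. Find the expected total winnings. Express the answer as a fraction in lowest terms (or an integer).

E[#heads] = 11·4/5 = 44/5 (linearity over flips).
E[winnings] = 6·44/5 = 264/5.

264/5 dollars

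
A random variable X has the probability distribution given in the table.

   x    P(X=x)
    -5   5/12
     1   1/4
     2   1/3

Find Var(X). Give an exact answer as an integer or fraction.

383/36

E[X] = (5/12)·(-5) + (1/4)·1 + (1/3)·2 = -7/6
E[X²] = (5/12)·25 + (1/4)·1 + (1/3)·4 = 12
Var(X) = 12 − (-7/6)² = 383/36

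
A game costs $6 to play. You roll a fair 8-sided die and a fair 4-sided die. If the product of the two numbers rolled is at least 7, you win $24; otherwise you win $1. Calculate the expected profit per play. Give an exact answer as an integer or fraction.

75/8 dollars

E[payout] = (3/8)·1 + (5/8)·24 = 123/8
Expected profit = 123/8 − 6 = 75/8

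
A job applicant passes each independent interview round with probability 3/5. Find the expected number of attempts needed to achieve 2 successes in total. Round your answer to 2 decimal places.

By linearity (sum of 2 independent geometric waits), E[trials] = 2/p = 2/(3/5) = 10/3.
≈ 3.33

3.33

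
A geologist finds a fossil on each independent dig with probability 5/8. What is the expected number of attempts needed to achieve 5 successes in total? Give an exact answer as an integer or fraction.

8

By linearity (sum of 5 independent geometric waits), E[trials] = 5/p = 5/(5/8) = 8.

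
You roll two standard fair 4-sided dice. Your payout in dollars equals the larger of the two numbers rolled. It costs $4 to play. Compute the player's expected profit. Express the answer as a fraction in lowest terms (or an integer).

Distribution of the larger of the two numbers rolled: 1 w.p. 1/16, 2 w.p. 3/16, 3 w.p. 5/16, 4 w.p. 7/16
E[payout] = (1/16)·1 + (3/16)·2 + (5/16)·3 + (7/16)·4 = 25/8
Expected profit = 25/8 − 4 = -7/8

-7/8 dollars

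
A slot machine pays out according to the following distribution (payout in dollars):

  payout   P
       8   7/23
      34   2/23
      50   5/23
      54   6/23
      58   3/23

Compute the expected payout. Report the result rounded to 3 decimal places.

E[X] = (7/23)·8 + (2/23)·34 + (5/23)·50 + (6/23)·54 + (3/23)·58
     = 872/23 ≈ 37.913

$37.913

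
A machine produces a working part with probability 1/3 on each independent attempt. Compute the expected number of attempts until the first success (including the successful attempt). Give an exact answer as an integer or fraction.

For a geometric distribution, E[trials] = 1/p = 1/(1/3) = 3.

3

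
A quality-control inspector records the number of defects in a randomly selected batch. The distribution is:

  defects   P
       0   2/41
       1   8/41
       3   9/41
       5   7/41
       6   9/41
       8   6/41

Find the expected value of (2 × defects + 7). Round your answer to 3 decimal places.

15.390

E[2x+7] = (2/41)·7 + (8/41)·9 + (9/41)·13 + (7/41)·17 + (9/41)·19 + (6/41)·23
     = 631/41 ≈ 15.390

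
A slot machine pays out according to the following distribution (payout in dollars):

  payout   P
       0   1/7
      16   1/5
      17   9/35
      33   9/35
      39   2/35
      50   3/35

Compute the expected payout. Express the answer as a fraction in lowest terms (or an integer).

158/7 dollars

E[X] = (1/7)·0 + (1/5)·16 + (9/35)·17 + (9/35)·33 + (2/35)·39 + (3/35)·50
     = 158/7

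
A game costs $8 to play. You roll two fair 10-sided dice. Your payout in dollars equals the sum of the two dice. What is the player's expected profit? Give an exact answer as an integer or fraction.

$3

Distribution of the sum of the two dice: 2 w.p. 1/100, 3 w.p. 1/50, 4 w.p. 3/100, 5 w.p. 1/25, 6 w.p. 1/20, 7 w.p. 3/50, …
E[payout] = (1/100)·2 + (1/50)·3 + (3/100)·4 + (1/25)·5 + (1/20)·6 + (3/50)·7 + (7/100)·8 + (2/25)·9 + (9/100)·10 + (1/10)·11 + (9/100)·12 + (2/25)·13 + (7/100)·14 + (3/50)·15 + (1/20)·16 + (1/25)·17 + (3/100)·18 + (1/50)·19 + (1/100)·20 = 11
Expected profit = 11 − 8 = 3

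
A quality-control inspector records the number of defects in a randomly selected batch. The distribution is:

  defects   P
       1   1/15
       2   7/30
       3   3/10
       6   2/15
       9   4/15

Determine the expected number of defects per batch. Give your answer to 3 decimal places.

E[X] = (1/15)·1 + (7/30)·2 + (3/10)·3 + (2/15)·6 + (4/15)·9
     = 139/30 ≈ 4.633

4.633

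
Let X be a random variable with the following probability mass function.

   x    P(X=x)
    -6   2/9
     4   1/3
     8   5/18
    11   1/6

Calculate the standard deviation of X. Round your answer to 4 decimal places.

5.9017

E[X] = 73/18, E[X²] = 923/18
Var(X) = E[X²] − (E[X])² = 923/18 − 5329/324 = 11285/324
SD(X) = √(11285/324) ≈ 5.9017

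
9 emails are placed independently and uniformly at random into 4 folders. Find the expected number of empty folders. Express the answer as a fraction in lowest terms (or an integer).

19683/65536

Let Xⱼ=1 if folder j is empty. P(Xⱼ=1) = ((4-1)/4)^9 = 19683/262144.
By linearity, E[#empty] = 4·19683/262144 = 19683/65536.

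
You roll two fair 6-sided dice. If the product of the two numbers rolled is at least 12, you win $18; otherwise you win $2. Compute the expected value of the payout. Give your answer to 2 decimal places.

$9.56

E[payout] = (19/36)·2 + (17/36)·18 = 86/9
≈ $9.56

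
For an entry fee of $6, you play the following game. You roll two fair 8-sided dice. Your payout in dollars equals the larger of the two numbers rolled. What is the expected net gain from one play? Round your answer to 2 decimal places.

-$0.19

Distribution of the larger of the two numbers rolled: 1 w.p. 1/64, 2 w.p. 3/64, 3 w.p. 5/64, 4 w.p. 7/64, 5 w.p. 9/64, 6 w.p. 11/64, …
E[payout] = (1/64)·1 + (3/64)·2 + (5/64)·3 + (7/64)·4 + (9/64)·5 + (11/64)·6 + (13/64)·7 + (15/64)·8 = 93/16
Expected profit = 93/16 − 6 = -3/16 ≈ -$0.19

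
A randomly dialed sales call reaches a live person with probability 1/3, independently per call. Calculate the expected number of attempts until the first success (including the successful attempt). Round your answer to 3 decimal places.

3.000

For a geometric distribution, E[trials] = 1/p = 1/(1/3) = 3.
≈ 3.000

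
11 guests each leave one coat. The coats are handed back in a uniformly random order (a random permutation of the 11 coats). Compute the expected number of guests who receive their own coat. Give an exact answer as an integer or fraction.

1

Let Xᵢ = 1 if person i gets their own coat. For each i, P(Xᵢ=1) = 1/11.
By linearity of expectation, E[X₁+…+X_11] = 11·(1/11) = 1.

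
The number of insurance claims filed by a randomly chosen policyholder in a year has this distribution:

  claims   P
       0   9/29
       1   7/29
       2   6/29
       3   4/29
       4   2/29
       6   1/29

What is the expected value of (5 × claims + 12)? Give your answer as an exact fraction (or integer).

573/29

E[5x+12] = (9/29)·12 + (7/29)·17 + (6/29)·22 + (4/29)·27 + (2/29)·32 + (1/29)·42
     = 573/29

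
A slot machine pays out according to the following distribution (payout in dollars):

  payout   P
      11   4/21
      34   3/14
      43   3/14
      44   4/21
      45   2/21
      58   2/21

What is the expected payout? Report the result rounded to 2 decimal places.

E[X] = (4/21)·11 + (3/14)·34 + (3/14)·43 + (4/21)·44 + (2/21)·45 + (2/21)·58
     = 515/14 ≈ 36.79

$36.79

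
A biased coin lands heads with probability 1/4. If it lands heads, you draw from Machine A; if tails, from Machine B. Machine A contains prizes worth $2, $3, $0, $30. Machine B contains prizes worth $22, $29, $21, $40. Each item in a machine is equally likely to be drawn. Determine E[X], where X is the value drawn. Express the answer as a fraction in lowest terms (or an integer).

371/16 dollars

E[X | Machine A] = (2 + 3 + 0 + 30)/4 = 35/4
E[X | Machine B] = (22 + 29 + 21 + 40)/4 = 28
E[X] = (1/4)·35/4 + (3/4)·28 = 371/16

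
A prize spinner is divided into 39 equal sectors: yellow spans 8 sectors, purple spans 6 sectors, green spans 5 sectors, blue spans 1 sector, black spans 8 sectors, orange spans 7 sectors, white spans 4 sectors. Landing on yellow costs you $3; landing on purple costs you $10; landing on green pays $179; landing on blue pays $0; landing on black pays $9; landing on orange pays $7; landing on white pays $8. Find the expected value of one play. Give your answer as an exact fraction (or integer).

964/39 dollars

E[payout] = (8/39)·(-3) + (6/39)·(-10) + (5/39)·179 + (1/39)·0 + (8/39)·9 + (7/39)·7 + (4/39)·8 = 964/39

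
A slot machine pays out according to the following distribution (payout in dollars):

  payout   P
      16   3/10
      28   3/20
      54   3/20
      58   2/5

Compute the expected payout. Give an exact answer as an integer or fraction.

403/10 dollars

E[X] = (3/10)·16 + (3/20)·28 + (3/20)·54 + (2/5)·58
     = 403/10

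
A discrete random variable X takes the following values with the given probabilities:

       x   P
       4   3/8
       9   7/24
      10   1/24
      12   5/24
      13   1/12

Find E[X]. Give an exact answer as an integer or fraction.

E[X] = (3/8)·4 + (7/24)·9 + (1/24)·10 + (5/24)·12 + (1/12)·13
     = 65/8

65/8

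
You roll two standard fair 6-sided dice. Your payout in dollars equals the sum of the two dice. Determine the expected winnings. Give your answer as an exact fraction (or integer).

Distribution of the sum of the two dice: 2 w.p. 1/36, 3 w.p. 1/18, 4 w.p. 1/12, 5 w.p. 1/9, 6 w.p. 5/36, 7 w.p. 1/6, …
E[payout] = (1/36)·2 + (1/18)·3 + (1/12)·4 + (1/9)·5 + (5/36)·6 + (1/6)·7 + (5/36)·8 + (1/9)·9 + (1/12)·10 + (1/18)·11 + (1/36)·12 = 7

$7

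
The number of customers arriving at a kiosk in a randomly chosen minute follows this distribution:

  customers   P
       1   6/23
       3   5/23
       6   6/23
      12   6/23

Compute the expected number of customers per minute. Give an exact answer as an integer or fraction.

129/23

E[X] = (6/23)·1 + (5/23)·3 + (6/23)·6 + (6/23)·12
     = 129/23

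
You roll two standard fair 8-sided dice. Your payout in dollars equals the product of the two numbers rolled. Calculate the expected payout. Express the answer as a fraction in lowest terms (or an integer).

Distribution of the product of the two numbers rolled: 1 w.p. 1/64, 2 w.p. 1/32, 3 w.p. 1/32, 4 w.p. 3/64, 5 w.p. 1/32, 6 w.p. 1/16, …
E[payout] = (1/64)·1 + (1/32)·2 + (1/32)·3 + (3/64)·4 + (1/32)·5 + (1/16)·6 + (1/32)·7 + (1/16)·8 + (1/64)·9 + (1/32)·10 + (1/16)·12 + (1/32)·14 + (1/32)·15 + (3/64)·16 + (1/32)·18 + (1/32)·20 + (1/32)·21 + (1/16)·24 + (1/64)·25 + (1/32)·28 + (1/32)·30 + (1/32)·32 + (1/32)·35 + (1/64)·36 + (1/32)·40 + (1/32)·42 + (1/32)·48 + (1/64)·49 + (1/32)·56 + (1/64)·64 = 81/4

81/4 dollars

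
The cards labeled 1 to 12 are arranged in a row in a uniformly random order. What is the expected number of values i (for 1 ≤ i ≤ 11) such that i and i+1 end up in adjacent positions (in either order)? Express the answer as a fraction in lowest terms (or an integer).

For each i ∈ {1,…,11}, let Xᵢ = 1 if i and i+1 are adjacent. P(Xᵢ=1) = 2·(12−1)!/12! = 2/12.
By linearity, E[ΣXᵢ] = (11)·(2/12) = 11/6.

11/6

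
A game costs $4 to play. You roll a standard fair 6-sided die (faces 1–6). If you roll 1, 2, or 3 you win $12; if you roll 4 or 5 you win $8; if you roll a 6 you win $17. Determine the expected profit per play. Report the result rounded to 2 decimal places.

$7.50

E[payout] = (1/3)·8 + (1/2)·12 + (1/6)·17 = 23/2
Expected profit = 23/2 − 4 = 15/2 ≈ $7.50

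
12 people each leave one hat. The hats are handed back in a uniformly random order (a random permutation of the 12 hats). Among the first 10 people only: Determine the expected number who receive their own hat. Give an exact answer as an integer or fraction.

5/6

Let Xᵢ = 1 if person i gets their own hat. For each i, P(Xᵢ=1) = 1/12.
By linearity of expectation, E[X₁+…+X_10] = 10·(1/12) = 5/6.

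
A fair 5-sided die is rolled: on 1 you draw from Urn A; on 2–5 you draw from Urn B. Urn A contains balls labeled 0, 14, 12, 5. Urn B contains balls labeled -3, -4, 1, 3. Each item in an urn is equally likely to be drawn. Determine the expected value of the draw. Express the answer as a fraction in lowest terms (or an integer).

E[X | Urn A] = (0 + 14 + 12 + 5)/4 = 31/4
E[X | Urn B] = (-3 − 4 + 1 + 3)/4 = -3/4
E[X] = (1/5)·31/4 + (4/5)·(-3/4) = 19/20

19/20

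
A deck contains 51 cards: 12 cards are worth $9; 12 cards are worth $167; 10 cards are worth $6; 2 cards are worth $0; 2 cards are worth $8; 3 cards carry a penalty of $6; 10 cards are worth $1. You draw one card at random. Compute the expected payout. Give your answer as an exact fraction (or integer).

E[payout] = (12/51)·9 + (12/51)·167 + (10/51)·6 + (2/51)·0 + (2/51)·8 + (3/51)·(-6) + (10/51)·1 = 2180/51

2180/51 dollars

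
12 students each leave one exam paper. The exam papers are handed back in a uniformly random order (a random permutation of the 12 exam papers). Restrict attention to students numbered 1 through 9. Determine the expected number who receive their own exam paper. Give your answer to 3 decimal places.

Let Xᵢ = 1 if person i gets their own exam paper. For each i, P(Xᵢ=1) = 1/12.
By linearity of expectation, E[X₁+…+X_9] = 9·(1/12) = 3/4.
≈ 0.750

0.750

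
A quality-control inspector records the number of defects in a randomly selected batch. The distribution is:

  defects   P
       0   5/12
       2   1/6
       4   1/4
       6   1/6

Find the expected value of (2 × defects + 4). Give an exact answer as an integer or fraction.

26/3

E[2x+4] = (5/12)·4 + (1/6)·8 + (1/4)·12 + (1/6)·16
     = 26/3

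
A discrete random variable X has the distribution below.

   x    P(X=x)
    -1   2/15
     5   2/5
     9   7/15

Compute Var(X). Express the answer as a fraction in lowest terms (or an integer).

E[X] = (2/15)·(-1) + (2/5)·5 + (7/15)·9 = 91/15
E[X²] = (2/15)·1 + (2/5)·25 + (7/15)·81 = 719/15
Var(X) = 719/15 − (91/15)² = 2504/225

2504/225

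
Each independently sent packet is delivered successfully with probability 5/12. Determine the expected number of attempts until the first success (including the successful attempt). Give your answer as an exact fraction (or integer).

For a geometric distribution, E[trials] = 1/p = 1/(5/12) = 12/5.

12/5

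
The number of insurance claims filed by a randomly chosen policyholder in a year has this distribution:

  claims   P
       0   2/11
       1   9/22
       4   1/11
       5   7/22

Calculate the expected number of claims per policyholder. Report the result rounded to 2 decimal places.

E[X] = (2/11)·0 + (9/22)·1 + (1/11)·4 + (7/22)·5
     = 26/11 ≈ 2.36

2.36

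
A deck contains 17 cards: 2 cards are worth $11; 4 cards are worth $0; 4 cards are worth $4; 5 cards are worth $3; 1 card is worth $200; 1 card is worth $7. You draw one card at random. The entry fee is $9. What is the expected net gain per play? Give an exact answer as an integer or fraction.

107/17 dollars

E[payout] = (2/17)·11 + (4/17)·0 + (4/17)·4 + (5/17)·3 + (1/17)·200 + (1/17)·7 = 260/17
Expected profit = 260/17 − 9 = 107/17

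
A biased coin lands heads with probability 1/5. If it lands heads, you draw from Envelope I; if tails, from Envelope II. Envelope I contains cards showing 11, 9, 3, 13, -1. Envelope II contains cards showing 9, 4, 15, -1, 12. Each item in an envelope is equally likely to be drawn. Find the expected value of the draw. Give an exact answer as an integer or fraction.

191/25

E[X | Envelope I] = (11 + 9 + 3 + 13 − 1)/5 = 7
E[X | Envelope II] = (9 + 4 + 15 − 1 + 12)/5 = 39/5
E[X] = (1/5)·7 + (4/5)·39/5 = 191/25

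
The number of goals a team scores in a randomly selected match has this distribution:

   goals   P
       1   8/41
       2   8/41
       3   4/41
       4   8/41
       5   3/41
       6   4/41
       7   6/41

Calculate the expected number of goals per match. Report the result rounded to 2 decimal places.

E[X] = (8/41)·1 + (8/41)·2 + (4/41)·3 + (8/41)·4 + (3/41)·5 + (4/41)·6 + (6/41)·7
     = 149/41 ≈ 3.63

3.63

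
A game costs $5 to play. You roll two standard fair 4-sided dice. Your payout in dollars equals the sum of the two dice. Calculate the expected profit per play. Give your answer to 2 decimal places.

$0.00

Distribution of the sum of the two dice: 2 w.p. 1/16, 3 w.p. 1/8, 4 w.p. 3/16, 5 w.p. 1/4, 6 w.p. 3/16, 7 w.p. 1/8, …
E[payout] = (1/16)·2 + (1/8)·3 + (3/16)·4 + (1/4)·5 + (3/16)·6 + (1/8)·7 + (1/16)·8 = 5
Expected profit = 5 − 5 = 0 ≈ $0.00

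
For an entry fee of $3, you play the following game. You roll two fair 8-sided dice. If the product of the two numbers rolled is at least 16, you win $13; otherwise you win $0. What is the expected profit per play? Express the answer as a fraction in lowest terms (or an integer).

237/64 dollars

E[payout] = (31/64)·0 + (33/64)·13 = 429/64
Expected profit = 429/64 − 3 = 237/64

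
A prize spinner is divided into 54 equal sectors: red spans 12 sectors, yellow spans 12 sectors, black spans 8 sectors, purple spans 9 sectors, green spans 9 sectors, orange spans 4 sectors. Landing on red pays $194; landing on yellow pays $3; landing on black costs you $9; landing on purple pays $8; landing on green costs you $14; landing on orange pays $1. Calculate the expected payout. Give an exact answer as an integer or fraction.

E[payout] = (12/54)·194 + (12/54)·3 + (8/54)·(-9) + (9/54)·8 + (9/54)·(-14) + (4/54)·1 = 1121/27

1121/27 dollars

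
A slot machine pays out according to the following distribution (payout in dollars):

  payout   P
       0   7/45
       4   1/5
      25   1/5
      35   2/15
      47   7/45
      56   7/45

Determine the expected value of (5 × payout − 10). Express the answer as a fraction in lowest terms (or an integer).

E[5x-10] = (7/45)·(-10) + (1/5)·10 + (1/5)·115 + (2/15)·165 + (7/45)·225 + (7/45)·270
     = 1102/9

1102/9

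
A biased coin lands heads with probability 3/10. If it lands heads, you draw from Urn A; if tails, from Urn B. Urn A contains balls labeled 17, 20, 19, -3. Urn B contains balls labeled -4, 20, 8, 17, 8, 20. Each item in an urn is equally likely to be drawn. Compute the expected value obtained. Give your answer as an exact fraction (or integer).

481/40

E[X | Urn A] = (17 + 20 + 19 − 3)/4 = 53/4
E[X | Urn B] = (-4 + 20 + 8 + 17 + 8 + 20)/6 = 23/2
E[X] = (3/10)·53/4 + (7/10)·23/2 = 481/40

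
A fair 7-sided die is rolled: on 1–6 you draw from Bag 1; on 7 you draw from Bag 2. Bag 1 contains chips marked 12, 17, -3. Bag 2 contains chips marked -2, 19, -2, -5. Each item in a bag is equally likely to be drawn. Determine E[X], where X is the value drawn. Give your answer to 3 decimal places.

7.786

E[X | Bag 1] = (12 + 17 − 3)/3 = 26/3
E[X | Bag 2] = (-2 + 19 − 2 − 5)/4 = 5/2
E[X] = (6/7)·26/3 + (1/7)·5/2 = 109/14 ≈ 7.786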